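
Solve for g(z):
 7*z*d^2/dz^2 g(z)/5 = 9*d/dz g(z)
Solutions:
 g(z) = C1 + C2*z^(52/7)


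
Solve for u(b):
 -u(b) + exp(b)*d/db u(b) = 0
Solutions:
 u(b) = C1*exp(-exp(-b))


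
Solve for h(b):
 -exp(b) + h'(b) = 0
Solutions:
 h(b) = C1 + exp(b)


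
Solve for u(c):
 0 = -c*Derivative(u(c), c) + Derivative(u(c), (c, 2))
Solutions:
 u(c) = C1 + C2*erfi(sqrt(2)*c/2)


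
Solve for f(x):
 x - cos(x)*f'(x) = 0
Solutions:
 f(x) = C1 + Integral(x/cos(x), x)


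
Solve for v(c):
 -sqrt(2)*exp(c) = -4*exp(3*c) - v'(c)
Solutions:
 v(c) = C1 - 4*exp(3*c)/3 + sqrt(2)*exp(c)


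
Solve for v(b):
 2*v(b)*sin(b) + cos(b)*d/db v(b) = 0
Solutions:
 v(b) = C1*cos(b)^2


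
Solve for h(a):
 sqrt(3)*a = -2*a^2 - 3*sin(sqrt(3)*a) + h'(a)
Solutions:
 h(a) = C1 + 2*a^3/3 + sqrt(3)*a^2/2 - sqrt(3)*cos(sqrt(3)*a)


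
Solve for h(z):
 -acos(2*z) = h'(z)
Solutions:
 h(z) = C1 - z*acos(2*z) + sqrt(1 - 4*z^2)/2


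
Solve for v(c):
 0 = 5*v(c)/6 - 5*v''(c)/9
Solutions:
 v(c) = C1*exp(-sqrt(6)*c/2) + C2*exp(sqrt(6)*c/2)


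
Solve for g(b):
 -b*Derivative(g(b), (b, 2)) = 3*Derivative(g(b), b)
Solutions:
 g(b) = C1 + C2/b^2


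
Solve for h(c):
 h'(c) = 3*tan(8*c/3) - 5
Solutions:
 h(c) = C1 - 5*c - 9*log(cos(8*c/3))/8


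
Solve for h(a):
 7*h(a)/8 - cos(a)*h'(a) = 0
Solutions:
 h(a) = C1*(sin(a) + 1)^(7/16)/(sin(a) - 1)^(7/16)


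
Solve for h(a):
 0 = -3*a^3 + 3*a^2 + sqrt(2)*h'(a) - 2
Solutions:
 h(a) = C1 + 3*sqrt(2)*a^4/8 - sqrt(2)*a^3/2 + sqrt(2)*a


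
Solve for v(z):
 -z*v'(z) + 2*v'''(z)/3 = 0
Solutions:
 v(z) = C1 + Integral(C2*airyai(2^(2/3)*3^(1/3)*z/2) + C3*airybi(2^(2/3)*3^(1/3)*z/2), z)


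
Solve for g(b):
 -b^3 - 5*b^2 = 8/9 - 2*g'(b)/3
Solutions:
 g(b) = C1 + 3*b^4/8 + 5*b^3/2 + 4*b/3


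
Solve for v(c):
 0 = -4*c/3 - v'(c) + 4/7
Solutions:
 v(c) = C1 - 2*c^2/3 + 4*c/7


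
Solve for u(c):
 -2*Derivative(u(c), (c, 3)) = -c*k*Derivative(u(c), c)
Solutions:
 u(c) = C1 + Integral(C2*airyai(2^(2/3)*c*k^(1/3)/2) + C3*airybi(2^(2/3)*c*k^(1/3)/2), c)


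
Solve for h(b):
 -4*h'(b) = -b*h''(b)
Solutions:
 h(b) = C1 + C2*b^5


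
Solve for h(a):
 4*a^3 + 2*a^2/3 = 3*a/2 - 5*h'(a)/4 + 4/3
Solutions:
 h(a) = C1 - 4*a^4/5 - 8*a^3/45 + 3*a^2/5 + 16*a/15


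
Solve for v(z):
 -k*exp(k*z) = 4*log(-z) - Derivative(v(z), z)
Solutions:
 v(z) = C1 + 4*z*log(-z) - 4*z + exp(k*z)


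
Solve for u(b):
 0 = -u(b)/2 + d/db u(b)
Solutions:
 u(b) = C1*exp(b/2)


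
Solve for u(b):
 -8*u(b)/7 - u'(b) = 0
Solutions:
 u(b) = C1*exp(-8*b/7)


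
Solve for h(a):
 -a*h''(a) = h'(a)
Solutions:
 h(a) = C1 + C2*log(a)


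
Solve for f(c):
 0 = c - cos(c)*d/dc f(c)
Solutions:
 f(c) = C1 + Integral(c/cos(c), c)


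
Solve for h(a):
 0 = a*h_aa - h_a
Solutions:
 h(a) = C1 + C2*a^2


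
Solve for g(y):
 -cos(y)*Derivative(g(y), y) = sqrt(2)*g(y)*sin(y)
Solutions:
 g(y) = C1*cos(y)^(sqrt(2))


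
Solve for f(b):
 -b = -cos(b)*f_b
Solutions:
 f(b) = C1 + Integral(b/cos(b), b)


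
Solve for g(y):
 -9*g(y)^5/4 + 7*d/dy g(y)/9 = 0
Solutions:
 g(y) = -7^(1/4)*(-1/(C1 + 81*y))^(1/4)
 g(y) = 7^(1/4)*(-1/(C1 + 81*y))^(1/4)
 g(y) = -7^(1/4)*I*(-1/(C1 + 81*y))^(1/4)
 g(y) = 7^(1/4)*I*(-1/(C1 + 81*y))^(1/4)


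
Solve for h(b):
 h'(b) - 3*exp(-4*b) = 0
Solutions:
 h(b) = C1 - 3*exp(-4*b)/4


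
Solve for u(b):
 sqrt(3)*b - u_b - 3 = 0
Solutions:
 u(b) = C1 + sqrt(3)*b^2/2 - 3*b


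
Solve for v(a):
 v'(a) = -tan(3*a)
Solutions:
 v(a) = C1 + log(cos(3*a))/3


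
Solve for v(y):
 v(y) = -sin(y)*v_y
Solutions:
 v(y) = C1*sqrt(cos(y) + 1)/sqrt(cos(y) - 1)


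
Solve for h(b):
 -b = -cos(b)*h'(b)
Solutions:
 h(b) = C1 + Integral(b/cos(b), b)


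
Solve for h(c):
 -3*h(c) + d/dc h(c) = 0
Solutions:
 h(c) = C1*exp(3*c)


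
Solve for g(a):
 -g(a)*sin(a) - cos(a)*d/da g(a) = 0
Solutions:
 g(a) = C1*cos(a)


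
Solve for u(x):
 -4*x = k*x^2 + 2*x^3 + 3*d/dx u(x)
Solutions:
 u(x) = C1 - k*x^3/9 - x^4/6 - 2*x^2/3


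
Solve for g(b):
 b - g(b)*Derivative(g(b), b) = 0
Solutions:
 g(b) = -sqrt(C1 + b^2)
 g(b) = sqrt(C1 + b^2)


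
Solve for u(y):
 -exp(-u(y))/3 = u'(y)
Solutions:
 u(y) = log(C1 - y/3)


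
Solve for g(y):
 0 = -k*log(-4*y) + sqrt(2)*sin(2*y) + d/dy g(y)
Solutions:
 g(y) = C1 + k*y*(log(-y) - 1) + 2*k*y*log(2) + sqrt(2)*cos(2*y)/2


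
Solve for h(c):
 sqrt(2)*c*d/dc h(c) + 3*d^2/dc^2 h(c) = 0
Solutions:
 h(c) = C1 + C2*erf(2^(3/4)*sqrt(3)*c/6)


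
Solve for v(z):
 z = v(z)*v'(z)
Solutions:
 v(z) = -sqrt(C1 + z^2)
 v(z) = sqrt(C1 + z^2)


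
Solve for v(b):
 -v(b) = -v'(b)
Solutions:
 v(b) = C1*exp(b)


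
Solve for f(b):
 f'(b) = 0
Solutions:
 f(b) = C1


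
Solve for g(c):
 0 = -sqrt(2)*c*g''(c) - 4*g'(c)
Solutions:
 g(c) = C1 + C2*c^(1 - 2*sqrt(2))


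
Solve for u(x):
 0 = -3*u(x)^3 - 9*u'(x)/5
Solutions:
 u(x) = -sqrt(6)*sqrt(-1/(C1 - 5*x))/2
 u(x) = sqrt(6)*sqrt(-1/(C1 - 5*x))/2


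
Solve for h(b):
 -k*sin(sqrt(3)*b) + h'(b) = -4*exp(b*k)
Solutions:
 h(b) = C1 - sqrt(3)*k*cos(sqrt(3)*b)/3 - 4*exp(b*k)/k


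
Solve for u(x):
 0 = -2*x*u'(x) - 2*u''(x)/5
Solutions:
 u(x) = C1 + C2*erf(sqrt(10)*x/2)


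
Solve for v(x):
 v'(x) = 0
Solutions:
 v(x) = C1


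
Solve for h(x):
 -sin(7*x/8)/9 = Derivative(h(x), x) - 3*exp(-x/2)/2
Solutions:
 h(x) = C1 + 8*cos(7*x/8)/63 - 3*exp(-x/2)


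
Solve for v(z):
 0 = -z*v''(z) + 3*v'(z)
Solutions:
 v(z) = C1 + C2*z^4


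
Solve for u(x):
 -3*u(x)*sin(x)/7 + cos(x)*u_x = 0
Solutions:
 u(x) = C1/cos(x)^(3/7)


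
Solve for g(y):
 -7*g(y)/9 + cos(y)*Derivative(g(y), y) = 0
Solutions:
 g(y) = C1*(sin(y) + 1)^(7/18)/(sin(y) - 1)^(7/18)


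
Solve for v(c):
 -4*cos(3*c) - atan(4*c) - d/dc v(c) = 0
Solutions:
 v(c) = C1 - c*atan(4*c) + log(16*c^2 + 1)/8 - 4*sin(3*c)/3


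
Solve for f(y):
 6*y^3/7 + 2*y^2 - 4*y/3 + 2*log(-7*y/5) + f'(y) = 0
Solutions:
 f(y) = C1 - 3*y^4/14 - 2*y^3/3 + 2*y^2/3 - 2*y*log(-y) + 2*y*(-log(7) + 1 + log(5))


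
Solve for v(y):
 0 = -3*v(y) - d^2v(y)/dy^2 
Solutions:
 v(y) = C1*sin(sqrt(3)*y) + C2*cos(sqrt(3)*y)


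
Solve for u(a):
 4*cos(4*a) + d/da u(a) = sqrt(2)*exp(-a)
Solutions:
 u(a) = C1 - sin(4*a) - sqrt(2)*exp(-a)


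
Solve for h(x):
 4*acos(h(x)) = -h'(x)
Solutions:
 Integral(1/acos(_y), (_y, h(x))) = C1 - 4*x


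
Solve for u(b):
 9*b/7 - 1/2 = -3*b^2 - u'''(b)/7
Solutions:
 u(b) = C1 + C2*b + C3*b^2 - 7*b^5/20 - 3*b^4/8 + 7*b^3/12


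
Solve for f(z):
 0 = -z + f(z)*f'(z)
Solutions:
 f(z) = -sqrt(C1 + z^2)
 f(z) = sqrt(C1 + z^2)


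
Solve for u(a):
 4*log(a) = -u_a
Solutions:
 u(a) = C1 - 4*a*log(a) + 4*a


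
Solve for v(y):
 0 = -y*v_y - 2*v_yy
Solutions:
 v(y) = C1 + C2*erf(y/2)


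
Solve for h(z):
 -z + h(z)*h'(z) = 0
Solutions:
 h(z) = -sqrt(C1 + z^2)
 h(z) = sqrt(C1 + z^2)


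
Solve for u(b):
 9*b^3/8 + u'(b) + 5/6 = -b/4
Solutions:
 u(b) = C1 - 9*b^4/32 - b^2/8 - 5*b/6


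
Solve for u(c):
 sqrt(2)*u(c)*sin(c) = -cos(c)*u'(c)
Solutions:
 u(c) = C1*cos(c)^(sqrt(2))


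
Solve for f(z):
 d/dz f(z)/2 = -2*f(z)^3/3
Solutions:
 f(z) = -sqrt(6)*sqrt(-1/(C1 - 4*z))/2
 f(z) = sqrt(6)*sqrt(-1/(C1 - 4*z))/2


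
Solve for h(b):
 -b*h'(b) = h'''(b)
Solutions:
 h(b) = C1 + Integral(C2*airyai(-b) + C3*airybi(-b), b)


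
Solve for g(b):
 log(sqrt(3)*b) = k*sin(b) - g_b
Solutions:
 g(b) = C1 - b*log(b) - b*log(3)/2 + b - k*cos(b)


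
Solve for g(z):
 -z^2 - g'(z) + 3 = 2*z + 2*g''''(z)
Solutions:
 g(z) = C1 + C4*exp(-2^(2/3)*z/2) - z^3/3 - z^2 + 3*z + (C2*sin(2^(2/3)*sqrt(3)*z/4) + C3*cos(2^(2/3)*sqrt(3)*z/4))*exp(2^(2/3)*z/4)


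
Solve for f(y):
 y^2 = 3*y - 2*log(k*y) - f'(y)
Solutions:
 f(y) = C1 - y^3/3 + 3*y^2/2 - 2*y*log(k*y) + 2*y


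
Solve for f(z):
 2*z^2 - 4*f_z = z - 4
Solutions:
 f(z) = C1 + z^3/6 - z^2/8 + z


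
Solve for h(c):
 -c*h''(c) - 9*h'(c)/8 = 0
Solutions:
 h(c) = C1 + C2/c^(1/8)


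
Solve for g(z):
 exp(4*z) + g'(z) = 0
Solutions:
 g(z) = C1 - exp(4*z)/4


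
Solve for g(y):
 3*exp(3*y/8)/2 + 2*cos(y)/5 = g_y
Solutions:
 g(y) = C1 + 4*exp(3*y/8) + 2*sin(y)/5


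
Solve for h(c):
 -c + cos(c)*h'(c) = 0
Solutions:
 h(c) = C1 + Integral(c/cos(c), c)


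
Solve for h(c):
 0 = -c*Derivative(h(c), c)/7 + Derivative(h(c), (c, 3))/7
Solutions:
 h(c) = C1 + Integral(C2*airyai(c) + C3*airybi(c), c)


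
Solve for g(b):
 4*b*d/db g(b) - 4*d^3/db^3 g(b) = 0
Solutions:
 g(b) = C1 + Integral(C2*airyai(b) + C3*airybi(b), b)


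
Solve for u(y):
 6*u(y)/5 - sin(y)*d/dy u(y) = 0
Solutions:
 u(y) = C1*(cos(y) - 1)^(3/5)/(cos(y) + 1)^(3/5)


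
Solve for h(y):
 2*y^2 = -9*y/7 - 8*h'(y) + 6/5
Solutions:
 h(y) = C1 - y^3/12 - 9*y^2/112 + 3*y/20


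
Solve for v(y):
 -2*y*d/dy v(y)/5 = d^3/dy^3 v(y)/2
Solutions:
 v(y) = C1 + Integral(C2*airyai(-10^(2/3)*y/5) + C3*airybi(-10^(2/3)*y/5), y)


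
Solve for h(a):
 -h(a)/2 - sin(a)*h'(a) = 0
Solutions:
 h(a) = C1*(cos(a) + 1)^(1/4)/(cos(a) - 1)^(1/4)


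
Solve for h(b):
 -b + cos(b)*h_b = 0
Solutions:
 h(b) = C1 + Integral(b/cos(b), b)


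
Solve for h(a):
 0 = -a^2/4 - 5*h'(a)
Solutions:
 h(a) = C1 - a^3/60


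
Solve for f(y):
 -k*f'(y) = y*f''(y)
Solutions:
 f(y) = C1 + y^(1 - re(k))*(C2*sin(log(y)*Abs(im(k))) + C3*cos(log(y)*im(k)))


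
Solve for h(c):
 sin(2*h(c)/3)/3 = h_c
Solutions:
 -c/3 + 3*log(cos(2*h(c)/3) - 1)/4 - 3*log(cos(2*h(c)/3) + 1)/4 = C1


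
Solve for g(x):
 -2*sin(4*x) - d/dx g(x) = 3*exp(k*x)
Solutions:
 g(x) = C1 + cos(4*x)/2 - 3*exp(k*x)/k


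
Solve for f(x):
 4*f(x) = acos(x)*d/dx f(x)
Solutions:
 f(x) = C1*exp(4*Integral(1/acos(x), x))


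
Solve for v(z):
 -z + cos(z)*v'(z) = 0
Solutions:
 v(z) = C1 + Integral(z/cos(z), z)


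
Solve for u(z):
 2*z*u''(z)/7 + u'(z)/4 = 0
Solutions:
 u(z) = C1 + C2*z^(1/8)


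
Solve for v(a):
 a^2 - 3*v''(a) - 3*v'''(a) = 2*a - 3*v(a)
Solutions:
 v(a) = C1*exp(-a*(2*2^(1/3)/(3*sqrt(69) + 25)^(1/3) + 4 + 2^(2/3)*(3*sqrt(69) + 25)^(1/3))/12)*sin(2^(1/3)*sqrt(3)*a*(-2^(1/3)*(3*sqrt(69) + 25)^(1/3) + 2/(3*sqrt(69) + 25)^(1/3))/12) + C2*exp(-a*(2*2^(1/3)/(3*sqrt(69) + 25)^(1/3) + 4 + 2^(2/3)*(3*sqrt(69) + 25)^(1/3))/12)*cos(2^(1/3)*sqrt(3)*a*(-2^(1/3)*(3*sqrt(69) + 25)^(1/3) + 2/(3*sqrt(69) + 25)^(1/3))/12) + C3*exp(a*(-2 + 2*2^(1/3)/(3*sqrt(69) + 25)^(1/3) + 2^(2/3)*(3*sqrt(69) + 25)^(1/3))/6) - a^2/3 + 2*a/3 - 2/3


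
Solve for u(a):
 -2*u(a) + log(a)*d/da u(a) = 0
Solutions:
 u(a) = C1*exp(2*li(a))


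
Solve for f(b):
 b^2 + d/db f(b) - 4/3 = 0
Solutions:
 f(b) = C1 - b^3/3 + 4*b/3


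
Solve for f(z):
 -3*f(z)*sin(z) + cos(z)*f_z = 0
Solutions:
 f(z) = C1/cos(z)^3


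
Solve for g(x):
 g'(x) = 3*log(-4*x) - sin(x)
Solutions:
 g(x) = C1 + 3*x*log(-x) - 3*x + 6*x*log(2) + cos(x)


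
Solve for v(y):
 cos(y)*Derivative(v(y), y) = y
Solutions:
 v(y) = C1 + Integral(y/cos(y), y)


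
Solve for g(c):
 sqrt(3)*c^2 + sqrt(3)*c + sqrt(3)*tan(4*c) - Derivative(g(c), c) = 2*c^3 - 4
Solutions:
 g(c) = C1 - c^4/2 + sqrt(3)*c^3/3 + sqrt(3)*c^2/2 + 4*c - sqrt(3)*log(cos(4*c))/4


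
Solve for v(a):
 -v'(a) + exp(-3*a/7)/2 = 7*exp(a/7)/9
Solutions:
 v(a) = C1 - 49*exp(a/7)/9 - 7*exp(-3*a/7)/6


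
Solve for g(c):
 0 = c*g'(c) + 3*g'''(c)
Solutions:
 g(c) = C1 + Integral(C2*airyai(-3^(2/3)*c/3) + C3*airybi(-3^(2/3)*c/3), c)


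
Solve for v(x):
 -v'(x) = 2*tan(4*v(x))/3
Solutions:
 v(x) = -asin(C1*exp(-8*x/3))/4 + pi/4
 v(x) = asin(C1*exp(-8*x/3))/4


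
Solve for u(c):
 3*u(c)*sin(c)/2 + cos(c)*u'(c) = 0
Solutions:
 u(c) = C1*cos(c)^(3/2)


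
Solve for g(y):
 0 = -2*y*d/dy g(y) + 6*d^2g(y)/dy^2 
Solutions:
 g(y) = C1 + C2*erfi(sqrt(6)*y/6)


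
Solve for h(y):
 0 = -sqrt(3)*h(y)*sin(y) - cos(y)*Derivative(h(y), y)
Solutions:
 h(y) = C1*cos(y)^(sqrt(3))


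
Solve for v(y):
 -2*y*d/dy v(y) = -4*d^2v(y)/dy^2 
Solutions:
 v(y) = C1 + C2*erfi(y/2)


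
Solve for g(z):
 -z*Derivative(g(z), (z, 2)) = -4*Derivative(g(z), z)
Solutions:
 g(z) = C1 + C2*z^5


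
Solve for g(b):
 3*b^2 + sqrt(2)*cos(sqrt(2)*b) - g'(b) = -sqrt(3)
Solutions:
 g(b) = C1 + b^3 + sqrt(3)*b + sin(sqrt(2)*b)


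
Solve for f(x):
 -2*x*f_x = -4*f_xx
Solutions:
 f(x) = C1 + C2*erfi(x/2)


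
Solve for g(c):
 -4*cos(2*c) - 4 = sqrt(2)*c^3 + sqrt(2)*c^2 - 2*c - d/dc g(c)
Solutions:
 g(c) = C1 + sqrt(2)*c^4/4 + sqrt(2)*c^3/3 - c^2 + 4*c + 4*sin(c)*cos(c)


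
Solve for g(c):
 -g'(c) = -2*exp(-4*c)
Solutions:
 g(c) = C1 - exp(-4*c)/2


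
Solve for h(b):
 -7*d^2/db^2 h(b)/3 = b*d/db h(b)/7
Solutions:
 h(b) = C1 + C2*erf(sqrt(6)*b/14)


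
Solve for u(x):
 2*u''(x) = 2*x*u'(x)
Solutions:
 u(x) = C1 + C2*erfi(sqrt(2)*x/2)


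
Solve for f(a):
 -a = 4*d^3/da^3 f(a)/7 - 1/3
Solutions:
 f(a) = C1 + C2*a + C3*a^2 - 7*a^4/96 + 7*a^3/72


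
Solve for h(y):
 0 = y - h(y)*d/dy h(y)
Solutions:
 h(y) = -sqrt(C1 + y^2)
 h(y) = sqrt(C1 + y^2)


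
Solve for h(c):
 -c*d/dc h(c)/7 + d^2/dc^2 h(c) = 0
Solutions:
 h(c) = C1 + C2*erfi(sqrt(14)*c/14)


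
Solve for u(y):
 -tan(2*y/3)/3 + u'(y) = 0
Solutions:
 u(y) = C1 - log(cos(2*y/3))/2


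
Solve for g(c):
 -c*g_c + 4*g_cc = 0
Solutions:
 g(c) = C1 + C2*erfi(sqrt(2)*c/4)


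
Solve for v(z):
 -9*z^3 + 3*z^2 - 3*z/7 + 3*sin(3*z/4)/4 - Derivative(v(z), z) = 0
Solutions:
 v(z) = C1 - 9*z^4/4 + z^3 - 3*z^2/14 - cos(3*z/4)


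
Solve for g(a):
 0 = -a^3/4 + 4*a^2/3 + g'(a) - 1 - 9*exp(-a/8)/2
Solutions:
 g(a) = C1 + a^4/16 - 4*a^3/9 + a - 36*exp(-a/8)


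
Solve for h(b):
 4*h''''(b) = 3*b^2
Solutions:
 h(b) = C1 + C2*b + C3*b^2 + C4*b^3 + b^6/480


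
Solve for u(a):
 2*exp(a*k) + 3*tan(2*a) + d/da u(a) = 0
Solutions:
 u(a) = C1 - 2*Piecewise((exp(a*k)/k, Ne(k, 0)), (a, True)) + 3*log(cos(2*a))/2


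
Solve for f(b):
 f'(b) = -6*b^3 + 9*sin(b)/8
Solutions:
 f(b) = C1 - 3*b^4/2 - 9*cos(b)/8


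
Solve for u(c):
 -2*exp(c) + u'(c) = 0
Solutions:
 u(c) = C1 + 2*exp(c)


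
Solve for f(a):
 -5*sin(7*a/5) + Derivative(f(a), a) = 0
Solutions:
 f(a) = C1 - 25*cos(7*a/5)/7


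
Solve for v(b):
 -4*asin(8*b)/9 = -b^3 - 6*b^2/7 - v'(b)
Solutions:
 v(b) = C1 - b^4/4 - 2*b^3/7 + 4*b*asin(8*b)/9 + sqrt(1 - 64*b^2)/18


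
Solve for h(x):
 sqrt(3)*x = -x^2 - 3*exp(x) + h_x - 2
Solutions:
 h(x) = C1 + x^3/3 + sqrt(3)*x^2/2 + 2*x + 3*exp(x)


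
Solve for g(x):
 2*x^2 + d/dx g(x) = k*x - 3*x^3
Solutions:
 g(x) = C1 + k*x^2/2 - 3*x^4/4 - 2*x^3/3


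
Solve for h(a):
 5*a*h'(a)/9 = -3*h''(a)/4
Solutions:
 h(a) = C1 + C2*erf(sqrt(30)*a/9)


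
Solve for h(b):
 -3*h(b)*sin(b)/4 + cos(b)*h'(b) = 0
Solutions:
 h(b) = C1/cos(b)^(3/4)


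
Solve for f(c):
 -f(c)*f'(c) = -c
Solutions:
 f(c) = -sqrt(C1 + c^2)
 f(c) = sqrt(C1 + c^2)


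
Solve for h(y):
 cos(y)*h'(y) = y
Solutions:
 h(y) = C1 + Integral(y/cos(y), y)


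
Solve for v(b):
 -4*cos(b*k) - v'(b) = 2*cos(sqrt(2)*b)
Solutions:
 v(b) = C1 - sqrt(2)*sin(sqrt(2)*b) - 4*sin(b*k)/k


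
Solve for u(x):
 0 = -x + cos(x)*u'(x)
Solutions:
 u(x) = C1 + Integral(x/cos(x), x)


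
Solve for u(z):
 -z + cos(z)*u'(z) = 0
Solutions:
 u(z) = C1 + Integral(z/cos(z), z)


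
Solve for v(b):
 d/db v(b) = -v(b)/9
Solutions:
 v(b) = C1*exp(-b/9)


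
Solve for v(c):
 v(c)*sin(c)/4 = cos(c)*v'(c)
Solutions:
 v(c) = C1/cos(c)^(1/4)


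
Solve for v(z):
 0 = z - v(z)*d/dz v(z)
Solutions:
 v(z) = -sqrt(C1 + z^2)
 v(z) = sqrt(C1 + z^2)


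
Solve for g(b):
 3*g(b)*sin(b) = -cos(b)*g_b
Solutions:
 g(b) = C1*cos(b)^3


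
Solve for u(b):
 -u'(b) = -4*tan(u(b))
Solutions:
 u(b) = pi - asin(C1*exp(4*b))
 u(b) = asin(C1*exp(4*b))


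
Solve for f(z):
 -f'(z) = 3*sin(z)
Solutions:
 f(z) = C1 + 3*cos(z)


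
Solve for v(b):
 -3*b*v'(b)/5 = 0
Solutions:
 v(b) = C1


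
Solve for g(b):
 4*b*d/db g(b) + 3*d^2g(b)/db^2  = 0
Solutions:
 g(b) = C1 + C2*erf(sqrt(6)*b/3)


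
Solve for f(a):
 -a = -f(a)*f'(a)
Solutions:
 f(a) = -sqrt(C1 + a^2)
 f(a) = sqrt(C1 + a^2)


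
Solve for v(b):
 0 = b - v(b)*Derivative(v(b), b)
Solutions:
 v(b) = -sqrt(C1 + b^2)
 v(b) = sqrt(C1 + b^2)


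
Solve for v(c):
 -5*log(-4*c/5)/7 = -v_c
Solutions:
 v(c) = C1 + 5*c*log(-c)/7 + 5*c*(-log(5) - 1 + 2*log(2))/7


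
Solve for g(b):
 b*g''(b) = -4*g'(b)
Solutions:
 g(b) = C1 + C2/b^3


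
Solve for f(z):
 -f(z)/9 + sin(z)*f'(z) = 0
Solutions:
 f(z) = C1*(cos(z) - 1)^(1/18)/(cos(z) + 1)^(1/18)


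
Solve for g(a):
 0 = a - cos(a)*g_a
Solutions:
 g(a) = C1 + Integral(a/cos(a), a)


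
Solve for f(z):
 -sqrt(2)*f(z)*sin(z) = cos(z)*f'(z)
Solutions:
 f(z) = C1*cos(z)^(sqrt(2))


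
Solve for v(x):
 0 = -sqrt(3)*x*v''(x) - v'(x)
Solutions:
 v(x) = C1 + C2*x^(1 - sqrt(3)/3)


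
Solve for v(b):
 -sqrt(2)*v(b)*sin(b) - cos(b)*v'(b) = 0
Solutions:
 v(b) = C1*cos(b)^(sqrt(2))


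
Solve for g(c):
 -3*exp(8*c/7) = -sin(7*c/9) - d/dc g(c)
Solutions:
 g(c) = C1 + 21*exp(8*c/7)/8 + 9*cos(7*c/9)/7


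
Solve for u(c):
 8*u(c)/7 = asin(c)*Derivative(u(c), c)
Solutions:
 u(c) = C1*exp(8*Integral(1/asin(c), c)/7)


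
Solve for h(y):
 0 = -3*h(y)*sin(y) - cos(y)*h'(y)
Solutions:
 h(y) = C1*cos(y)^3


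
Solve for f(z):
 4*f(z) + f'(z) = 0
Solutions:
 f(z) = C1*exp(-4*z)


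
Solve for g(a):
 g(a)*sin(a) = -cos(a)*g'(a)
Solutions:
 g(a) = C1*cos(a)


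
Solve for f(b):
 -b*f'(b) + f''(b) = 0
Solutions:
 f(b) = C1 + C2*erfi(sqrt(2)*b/2)


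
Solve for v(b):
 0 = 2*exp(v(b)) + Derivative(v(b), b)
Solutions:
 v(b) = log(1/(C1 + 2*b))


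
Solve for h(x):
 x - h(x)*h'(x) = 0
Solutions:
 h(x) = -sqrt(C1 + x^2)
 h(x) = sqrt(C1 + x^2)


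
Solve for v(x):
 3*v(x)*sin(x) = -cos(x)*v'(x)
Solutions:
 v(x) = C1*cos(x)^3


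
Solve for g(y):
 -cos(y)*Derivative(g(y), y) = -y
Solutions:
 g(y) = C1 + Integral(y/cos(y), y)


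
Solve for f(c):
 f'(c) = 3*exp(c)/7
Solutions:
 f(c) = C1 + 3*exp(c)/7


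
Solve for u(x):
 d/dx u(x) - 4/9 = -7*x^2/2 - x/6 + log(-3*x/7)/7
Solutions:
 u(x) = C1 - 7*x^3/6 - x^2/12 + x*log(-x)/7 + x*(-9*log(7) + 9*log(3) + 19)/63


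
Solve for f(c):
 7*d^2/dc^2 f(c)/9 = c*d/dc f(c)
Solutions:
 f(c) = C1 + C2*erfi(3*sqrt(14)*c/14)


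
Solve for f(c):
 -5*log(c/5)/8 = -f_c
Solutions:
 f(c) = C1 + 5*c*log(c)/8 - 5*c*log(5)/8 - 5*c/8


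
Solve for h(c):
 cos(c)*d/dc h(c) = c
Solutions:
 h(c) = C1 + Integral(c/cos(c), c)


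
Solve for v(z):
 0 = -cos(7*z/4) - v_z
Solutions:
 v(z) = C1 - 4*sin(7*z/4)/7


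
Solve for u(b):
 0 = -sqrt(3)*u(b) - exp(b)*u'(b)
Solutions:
 u(b) = C1*exp(sqrt(3)*exp(-b))


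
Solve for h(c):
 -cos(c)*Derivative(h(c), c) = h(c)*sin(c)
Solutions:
 h(c) = C1*cos(c)


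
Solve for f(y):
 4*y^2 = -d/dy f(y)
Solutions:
 f(y) = C1 - 4*y^3/3


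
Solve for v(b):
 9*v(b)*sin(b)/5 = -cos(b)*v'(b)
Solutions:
 v(b) = C1*cos(b)^(9/5)


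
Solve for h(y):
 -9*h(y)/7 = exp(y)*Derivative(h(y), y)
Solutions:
 h(y) = C1*exp(9*exp(-y)/7)


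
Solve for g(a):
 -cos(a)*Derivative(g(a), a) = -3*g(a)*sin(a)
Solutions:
 g(a) = C1/cos(a)^3


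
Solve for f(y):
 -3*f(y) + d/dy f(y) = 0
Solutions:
 f(y) = C1*exp(3*y)


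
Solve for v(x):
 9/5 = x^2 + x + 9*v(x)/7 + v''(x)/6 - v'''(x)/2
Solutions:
 v(x) = C1*exp(x*(-7^(2/3)*(405*sqrt(263) + 6568)^(1/3) - 7*7^(1/3)/(405*sqrt(263) + 6568)^(1/3) + 14)/126)*sin(sqrt(3)*7^(1/3)*x*(-7^(1/3)*(405*sqrt(263) + 6568)^(1/3) + 7/(405*sqrt(263) + 6568)^(1/3))/126) + C2*exp(x*(-7^(2/3)*(405*sqrt(263) + 6568)^(1/3) - 7*7^(1/3)/(405*sqrt(263) + 6568)^(1/3) + 14)/126)*cos(sqrt(3)*7^(1/3)*x*(-7^(1/3)*(405*sqrt(263) + 6568)^(1/3) + 7/(405*sqrt(263) + 6568)^(1/3))/126) + C3*exp(x*(7*7^(1/3)/(405*sqrt(263) + 6568)^(1/3) + 7 + 7^(2/3)*(405*sqrt(263) + 6568)^(1/3))/63) - 7*x^2/9 - 7*x/9 + 1946/1215


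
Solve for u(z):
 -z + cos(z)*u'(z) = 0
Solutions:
 u(z) = C1 + Integral(z/cos(z), z)


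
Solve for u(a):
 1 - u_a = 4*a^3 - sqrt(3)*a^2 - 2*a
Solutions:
 u(a) = C1 - a^4 + sqrt(3)*a^3/3 + a^2 + a


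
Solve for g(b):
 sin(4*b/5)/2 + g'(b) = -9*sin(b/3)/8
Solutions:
 g(b) = C1 + 27*cos(b/3)/8 + 5*cos(4*b/5)/8


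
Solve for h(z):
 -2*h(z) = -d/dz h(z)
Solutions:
 h(z) = C1*exp(2*z)


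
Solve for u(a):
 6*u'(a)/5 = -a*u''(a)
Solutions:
 u(a) = C1 + C2/a^(1/5)


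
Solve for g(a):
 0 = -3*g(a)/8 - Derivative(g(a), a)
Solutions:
 g(a) = C1*exp(-3*a/8)


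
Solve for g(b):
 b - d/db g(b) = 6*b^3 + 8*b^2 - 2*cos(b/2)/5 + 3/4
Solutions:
 g(b) = C1 - 3*b^4/2 - 8*b^3/3 + b^2/2 - 3*b/4 + 4*sin(b/2)/5


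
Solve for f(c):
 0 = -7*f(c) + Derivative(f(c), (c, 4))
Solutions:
 f(c) = C1*exp(-7^(1/4)*c) + C2*exp(7^(1/4)*c) + C3*sin(7^(1/4)*c) + C4*cos(7^(1/4)*c)


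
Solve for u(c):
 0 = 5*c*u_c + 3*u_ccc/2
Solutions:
 u(c) = C1 + Integral(C2*airyai(-10^(1/3)*3^(2/3)*c/3) + C3*airybi(-10^(1/3)*3^(2/3)*c/3), c)


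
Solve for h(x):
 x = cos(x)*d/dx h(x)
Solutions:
 h(x) = C1 + Integral(x/cos(x), x)


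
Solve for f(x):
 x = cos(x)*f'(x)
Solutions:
 f(x) = C1 + Integral(x/cos(x), x)


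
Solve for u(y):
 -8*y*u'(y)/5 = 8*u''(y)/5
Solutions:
 u(y) = C1 + C2*erf(sqrt(2)*y/2)


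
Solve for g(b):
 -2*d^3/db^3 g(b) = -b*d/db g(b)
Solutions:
 g(b) = C1 + Integral(C2*airyai(2^(2/3)*b/2) + C3*airybi(2^(2/3)*b/2), b)


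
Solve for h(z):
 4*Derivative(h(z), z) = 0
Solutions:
 h(z) = C1


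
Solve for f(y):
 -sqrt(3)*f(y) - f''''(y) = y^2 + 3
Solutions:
 f(y) = -sqrt(3)*y^2/3 + (C1*sin(sqrt(2)*3^(1/8)*y/2) + C2*cos(sqrt(2)*3^(1/8)*y/2))*exp(-sqrt(2)*3^(1/8)*y/2) + (C3*sin(sqrt(2)*3^(1/8)*y/2) + C4*cos(sqrt(2)*3^(1/8)*y/2))*exp(sqrt(2)*3^(1/8)*y/2) - sqrt(3)


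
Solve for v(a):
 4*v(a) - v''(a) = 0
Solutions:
 v(a) = C1*exp(-2*a) + C2*exp(2*a)


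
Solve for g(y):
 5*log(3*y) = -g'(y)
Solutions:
 g(y) = C1 - 5*y*log(y) - y*log(243) + 5*y


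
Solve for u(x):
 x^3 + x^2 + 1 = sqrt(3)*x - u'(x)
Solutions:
 u(x) = C1 - x^4/4 - x^3/3 + sqrt(3)*x^2/2 - x


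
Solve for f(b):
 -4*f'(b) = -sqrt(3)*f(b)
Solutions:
 f(b) = C1*exp(sqrt(3)*b/4)


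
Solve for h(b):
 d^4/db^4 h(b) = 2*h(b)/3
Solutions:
 h(b) = C1*exp(-2^(1/4)*3^(3/4)*b/3) + C2*exp(2^(1/4)*3^(3/4)*b/3) + C3*sin(2^(1/4)*3^(3/4)*b/3) + C4*cos(2^(1/4)*3^(3/4)*b/3)


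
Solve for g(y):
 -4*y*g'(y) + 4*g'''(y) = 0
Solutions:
 g(y) = C1 + Integral(C2*airyai(y) + C3*airybi(y), y)


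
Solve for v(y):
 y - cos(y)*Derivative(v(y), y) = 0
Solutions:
 v(y) = C1 + Integral(y/cos(y), y)


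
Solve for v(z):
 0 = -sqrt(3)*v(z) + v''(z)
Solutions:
 v(z) = C1*exp(-3^(1/4)*z) + C2*exp(3^(1/4)*z)


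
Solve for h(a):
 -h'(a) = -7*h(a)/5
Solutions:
 h(a) = C1*exp(7*a/5)


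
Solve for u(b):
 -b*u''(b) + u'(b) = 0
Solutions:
 u(b) = C1 + C2*b^2


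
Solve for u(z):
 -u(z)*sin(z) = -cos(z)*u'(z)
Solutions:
 u(z) = C1/cos(z)


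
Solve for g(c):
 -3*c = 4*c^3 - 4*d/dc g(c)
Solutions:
 g(c) = C1 + c^4/4 + 3*c^2/8


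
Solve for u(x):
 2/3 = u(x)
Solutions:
 u(x) = 2/3


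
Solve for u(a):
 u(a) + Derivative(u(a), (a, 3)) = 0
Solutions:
 u(a) = C3*exp(-a) + (C1*sin(sqrt(3)*a/2) + C2*cos(sqrt(3)*a/2))*exp(a/2)


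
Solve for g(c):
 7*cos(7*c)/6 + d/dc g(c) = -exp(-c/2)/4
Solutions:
 g(c) = C1 - sin(7*c)/6 + exp(-c/2)/2


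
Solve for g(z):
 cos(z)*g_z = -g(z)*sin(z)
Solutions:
 g(z) = C1*cos(z)


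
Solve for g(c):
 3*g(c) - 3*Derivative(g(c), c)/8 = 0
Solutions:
 g(c) = C1*exp(8*c)


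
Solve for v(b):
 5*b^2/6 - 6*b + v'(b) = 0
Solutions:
 v(b) = C1 - 5*b^3/18 + 3*b^2


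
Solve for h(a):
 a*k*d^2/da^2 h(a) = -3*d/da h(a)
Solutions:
 h(a) = C1 + a^(((re(k) - 3)*re(k) + im(k)^2)/(re(k)^2 + im(k)^2))*(C2*sin(3*log(a)*Abs(im(k))/(re(k)^2 + im(k)^2)) + C3*cos(3*log(a)*im(k)/(re(k)^2 + im(k)^2)))


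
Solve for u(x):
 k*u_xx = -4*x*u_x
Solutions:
 u(x) = C1 + C2*sqrt(k)*erf(sqrt(2)*x*sqrt(1/k))


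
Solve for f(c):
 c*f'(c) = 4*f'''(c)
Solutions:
 f(c) = C1 + Integral(C2*airyai(2^(1/3)*c/2) + C3*airybi(2^(1/3)*c/2), c)


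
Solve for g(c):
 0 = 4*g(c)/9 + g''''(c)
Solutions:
 g(c) = (C1*sin(sqrt(3)*c/3) + C2*cos(sqrt(3)*c/3))*exp(-sqrt(3)*c/3) + (C3*sin(sqrt(3)*c/3) + C4*cos(sqrt(3)*c/3))*exp(sqrt(3)*c/3)


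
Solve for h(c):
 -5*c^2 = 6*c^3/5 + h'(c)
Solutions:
 h(c) = C1 - 3*c^4/10 - 5*c^3/3


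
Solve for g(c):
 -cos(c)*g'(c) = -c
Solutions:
 g(c) = C1 + Integral(c/cos(c), c)


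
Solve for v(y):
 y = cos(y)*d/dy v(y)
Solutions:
 v(y) = C1 + Integral(y/cos(y), y)


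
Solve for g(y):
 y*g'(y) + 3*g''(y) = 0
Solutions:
 g(y) = C1 + C2*erf(sqrt(6)*y/6)


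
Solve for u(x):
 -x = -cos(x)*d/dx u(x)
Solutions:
 u(x) = C1 + Integral(x/cos(x), x)


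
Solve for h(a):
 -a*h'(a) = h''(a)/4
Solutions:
 h(a) = C1 + C2*erf(sqrt(2)*a)


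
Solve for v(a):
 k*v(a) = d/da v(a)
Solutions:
 v(a) = C1*exp(a*k)


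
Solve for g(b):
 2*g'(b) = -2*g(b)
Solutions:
 g(b) = C1*exp(-b)


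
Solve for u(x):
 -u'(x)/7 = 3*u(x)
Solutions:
 u(x) = C1*exp(-21*x)


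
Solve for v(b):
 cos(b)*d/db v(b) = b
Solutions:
 v(b) = C1 + Integral(b/cos(b), b)


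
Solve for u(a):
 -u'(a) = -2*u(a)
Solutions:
 u(a) = C1*exp(2*a)


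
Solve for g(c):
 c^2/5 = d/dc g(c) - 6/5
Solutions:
 g(c) = C1 + c^3/15 + 6*c/5


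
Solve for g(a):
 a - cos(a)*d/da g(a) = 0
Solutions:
 g(a) = C1 + Integral(a/cos(a), a)


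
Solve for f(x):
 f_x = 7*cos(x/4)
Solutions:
 f(x) = C1 + 28*sin(x/4)


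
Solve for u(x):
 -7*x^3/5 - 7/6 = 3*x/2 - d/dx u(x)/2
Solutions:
 u(x) = C1 + 7*x^4/10 + 3*x^2/2 + 7*x/3


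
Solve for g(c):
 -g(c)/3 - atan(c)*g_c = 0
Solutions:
 g(c) = C1*exp(-Integral(1/atan(c), c)/3)


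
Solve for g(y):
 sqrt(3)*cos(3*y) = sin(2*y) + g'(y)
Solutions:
 g(y) = C1 + sqrt(3)*sin(3*y)/3 + cos(2*y)/2


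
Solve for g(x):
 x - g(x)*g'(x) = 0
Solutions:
 g(x) = -sqrt(C1 + x^2)
 g(x) = sqrt(C1 + x^2)


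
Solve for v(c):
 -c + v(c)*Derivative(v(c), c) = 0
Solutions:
 v(c) = -sqrt(C1 + c^2)
 v(c) = sqrt(C1 + c^2)


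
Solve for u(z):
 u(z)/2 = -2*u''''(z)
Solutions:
 u(z) = (C1*sin(z/2) + C2*cos(z/2))*exp(-z/2) + (C3*sin(z/2) + C4*cos(z/2))*exp(z/2)


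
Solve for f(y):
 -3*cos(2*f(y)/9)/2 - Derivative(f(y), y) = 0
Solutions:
 3*y/2 - 9*log(sin(2*f(y)/9) - 1)/4 + 9*log(sin(2*f(y)/9) + 1)/4 = C1


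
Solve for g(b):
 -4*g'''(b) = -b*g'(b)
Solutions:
 g(b) = C1 + Integral(C2*airyai(2^(1/3)*b/2) + C3*airybi(2^(1/3)*b/2), b)


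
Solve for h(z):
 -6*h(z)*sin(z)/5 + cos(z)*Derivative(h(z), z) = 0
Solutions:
 h(z) = C1/cos(z)^(6/5)


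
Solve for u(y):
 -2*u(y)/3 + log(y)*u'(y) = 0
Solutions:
 u(y) = C1*exp(2*li(y)/3)


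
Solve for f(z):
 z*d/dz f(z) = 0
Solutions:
 f(z) = C1


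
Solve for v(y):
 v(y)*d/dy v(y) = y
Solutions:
 v(y) = -sqrt(C1 + y^2)
 v(y) = sqrt(C1 + y^2)


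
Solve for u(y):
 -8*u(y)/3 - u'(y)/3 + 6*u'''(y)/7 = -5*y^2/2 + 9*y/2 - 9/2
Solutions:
 u(y) = C1*exp(-42^(1/3)*y*(42^(1/3)/(sqrt(46614) + 216)^(1/3) + (sqrt(46614) + 216)^(1/3))/36)*sin(14^(1/3)*3^(1/6)*y*(-3^(2/3)*(sqrt(46614) + 216)^(1/3) + 3*14^(1/3)/(sqrt(46614) + 216)^(1/3))/36) + C2*exp(-42^(1/3)*y*(42^(1/3)/(sqrt(46614) + 216)^(1/3) + (sqrt(46614) + 216)^(1/3))/36)*cos(14^(1/3)*3^(1/6)*y*(-3^(2/3)*(sqrt(46614) + 216)^(1/3) + 3*14^(1/3)/(sqrt(46614) + 216)^(1/3))/36) + C3*exp(42^(1/3)*y*(42^(1/3)/(sqrt(46614) + 216)^(1/3) + (sqrt(46614) + 216)^(1/3))/18) + 15*y^2/16 - 123*y/64 + 987/512


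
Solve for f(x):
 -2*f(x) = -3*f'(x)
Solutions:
 f(x) = C1*exp(2*x/3)


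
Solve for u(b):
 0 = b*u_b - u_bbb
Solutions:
 u(b) = C1 + Integral(C2*airyai(b) + C3*airybi(b), b)


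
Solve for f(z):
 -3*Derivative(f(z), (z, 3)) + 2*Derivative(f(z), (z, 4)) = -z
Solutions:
 f(z) = C1 + C2*z + C3*z^2 + C4*exp(3*z/2) + z^4/72 + z^3/27


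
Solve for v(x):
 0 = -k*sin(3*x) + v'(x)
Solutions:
 v(x) = C1 - k*cos(3*x)/3


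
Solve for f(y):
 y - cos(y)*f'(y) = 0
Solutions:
 f(y) = C1 + Integral(y/cos(y), y)


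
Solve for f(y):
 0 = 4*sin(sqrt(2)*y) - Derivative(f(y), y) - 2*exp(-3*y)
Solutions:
 f(y) = C1 - 2*sqrt(2)*cos(sqrt(2)*y) + 2*exp(-3*y)/3


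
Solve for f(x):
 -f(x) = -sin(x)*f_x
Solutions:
 f(x) = C1*sqrt(cos(x) - 1)/sqrt(cos(x) + 1)


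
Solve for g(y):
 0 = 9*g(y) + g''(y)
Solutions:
 g(y) = C1*sin(3*y) + C2*cos(3*y)


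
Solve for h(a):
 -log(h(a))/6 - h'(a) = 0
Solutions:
 li(h(a)) = C1 - a/6


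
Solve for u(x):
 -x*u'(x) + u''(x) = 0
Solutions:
 u(x) = C1 + C2*erfi(sqrt(2)*x/2)


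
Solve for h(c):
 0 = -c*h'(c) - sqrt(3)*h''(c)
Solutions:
 h(c) = C1 + C2*erf(sqrt(2)*3^(3/4)*c/6)


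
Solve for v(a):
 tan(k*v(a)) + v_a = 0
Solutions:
 v(a) = Piecewise((-asin(exp(C1*k - a*k))/k + pi/k, Ne(k, 0)), (nan, True))
 v(a) = Piecewise((asin(exp(C1*k - a*k))/k, Ne(k, 0)), (nan, True))


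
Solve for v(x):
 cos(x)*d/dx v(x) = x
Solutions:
 v(x) = C1 + Integral(x/cos(x), x)


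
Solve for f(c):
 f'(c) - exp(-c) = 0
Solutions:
 f(c) = C1 - exp(-c)


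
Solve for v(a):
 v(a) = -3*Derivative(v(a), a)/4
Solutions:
 v(a) = C1*exp(-4*a/3)


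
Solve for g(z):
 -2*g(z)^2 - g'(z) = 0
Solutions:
 g(z) = 1/(C1 + 2*z)


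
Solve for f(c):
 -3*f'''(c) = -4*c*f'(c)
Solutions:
 f(c) = C1 + Integral(C2*airyai(6^(2/3)*c/3) + C3*airybi(6^(2/3)*c/3), c)


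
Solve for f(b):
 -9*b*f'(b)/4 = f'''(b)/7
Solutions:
 f(b) = C1 + Integral(C2*airyai(-126^(1/3)*b/2) + C3*airybi(-126^(1/3)*b/2), b)


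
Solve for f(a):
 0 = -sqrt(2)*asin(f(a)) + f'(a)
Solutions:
 Integral(1/asin(_y), (_y, f(a))) = C1 + sqrt(2)*a


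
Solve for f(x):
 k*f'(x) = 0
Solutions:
 f(x) = C1


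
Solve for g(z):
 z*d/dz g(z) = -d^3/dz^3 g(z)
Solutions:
 g(z) = C1 + Integral(C2*airyai(-z) + C3*airybi(-z), z)


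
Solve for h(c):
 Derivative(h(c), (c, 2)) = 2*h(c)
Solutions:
 h(c) = C1*exp(-sqrt(2)*c) + C2*exp(sqrt(2)*c)


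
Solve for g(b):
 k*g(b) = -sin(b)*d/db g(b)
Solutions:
 g(b) = C1*exp(k*(-log(cos(b) - 1) + log(cos(b) + 1))/2)


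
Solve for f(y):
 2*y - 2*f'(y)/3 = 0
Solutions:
 f(y) = C1 + 3*y^2/2


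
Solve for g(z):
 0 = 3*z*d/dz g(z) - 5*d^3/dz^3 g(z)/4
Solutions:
 g(z) = C1 + Integral(C2*airyai(12^(1/3)*5^(2/3)*z/5) + C3*airybi(12^(1/3)*5^(2/3)*z/5), z)


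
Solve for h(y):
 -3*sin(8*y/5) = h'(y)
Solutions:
 h(y) = C1 + 15*cos(8*y/5)/8


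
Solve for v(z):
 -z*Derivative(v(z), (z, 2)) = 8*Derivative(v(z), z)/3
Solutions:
 v(z) = C1 + C2/z^(5/3)


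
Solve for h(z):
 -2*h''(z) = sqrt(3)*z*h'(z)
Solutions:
 h(z) = C1 + C2*erf(3^(1/4)*z/2)


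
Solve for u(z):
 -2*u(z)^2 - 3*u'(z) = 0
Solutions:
 u(z) = 3/(C1 + 2*z)


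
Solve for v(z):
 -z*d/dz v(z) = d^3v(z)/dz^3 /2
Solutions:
 v(z) = C1 + Integral(C2*airyai(-2^(1/3)*z) + C3*airybi(-2^(1/3)*z), z)


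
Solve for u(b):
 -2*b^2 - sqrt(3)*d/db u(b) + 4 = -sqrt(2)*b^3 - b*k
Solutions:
 u(b) = C1 + sqrt(6)*b^4/12 - 2*sqrt(3)*b^3/9 + sqrt(3)*b^2*k/6 + 4*sqrt(3)*b/3


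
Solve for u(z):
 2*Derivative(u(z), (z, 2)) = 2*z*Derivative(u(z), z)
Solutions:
 u(z) = C1 + C2*erfi(sqrt(2)*z/2)


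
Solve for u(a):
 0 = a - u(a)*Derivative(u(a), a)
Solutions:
 u(a) = -sqrt(C1 + a^2)
 u(a) = sqrt(C1 + a^2)


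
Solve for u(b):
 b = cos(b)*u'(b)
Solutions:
 u(b) = C1 + Integral(b/cos(b), b)


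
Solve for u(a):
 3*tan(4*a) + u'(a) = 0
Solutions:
 u(a) = C1 + 3*log(cos(4*a))/4


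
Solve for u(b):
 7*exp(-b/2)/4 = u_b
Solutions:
 u(b) = C1 - 7*exp(-b/2)/2


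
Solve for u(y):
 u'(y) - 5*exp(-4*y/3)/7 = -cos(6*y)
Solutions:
 u(y) = C1 - sin(6*y)/6 - 15*exp(-4*y/3)/28


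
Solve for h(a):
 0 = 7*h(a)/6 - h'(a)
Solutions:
 h(a) = C1*exp(7*a/6)


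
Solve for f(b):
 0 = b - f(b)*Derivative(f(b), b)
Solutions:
 f(b) = -sqrt(C1 + b^2)
 f(b) = sqrt(C1 + b^2)


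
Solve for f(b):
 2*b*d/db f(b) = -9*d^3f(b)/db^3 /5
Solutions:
 f(b) = C1 + Integral(C2*airyai(-30^(1/3)*b/3) + C3*airybi(-30^(1/3)*b/3), b)


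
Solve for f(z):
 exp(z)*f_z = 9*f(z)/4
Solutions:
 f(z) = C1*exp(-9*exp(-z)/4)


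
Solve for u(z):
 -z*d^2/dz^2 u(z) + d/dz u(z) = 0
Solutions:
 u(z) = C1 + C2*z^2


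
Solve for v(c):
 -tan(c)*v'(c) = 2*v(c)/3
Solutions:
 v(c) = C1/sin(c)^(2/3)


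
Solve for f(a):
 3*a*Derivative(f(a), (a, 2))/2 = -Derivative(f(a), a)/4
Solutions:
 f(a) = C1 + C2*a^(5/6)


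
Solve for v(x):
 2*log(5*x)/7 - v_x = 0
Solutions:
 v(x) = C1 + 2*x*log(x)/7 - 2*x/7 + 2*x*log(5)/7


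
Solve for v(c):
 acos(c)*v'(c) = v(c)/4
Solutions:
 v(c) = C1*exp(Integral(1/acos(c), c)/4)


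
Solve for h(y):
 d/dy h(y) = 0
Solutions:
 h(y) = C1


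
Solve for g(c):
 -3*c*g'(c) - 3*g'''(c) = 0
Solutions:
 g(c) = C1 + Integral(C2*airyai(-c) + C3*airybi(-c), c)


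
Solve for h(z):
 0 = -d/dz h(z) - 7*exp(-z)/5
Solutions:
 h(z) = C1 + 7*exp(-z)/5


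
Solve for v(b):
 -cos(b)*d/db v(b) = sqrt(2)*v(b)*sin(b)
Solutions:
 v(b) = C1*cos(b)^(sqrt(2))


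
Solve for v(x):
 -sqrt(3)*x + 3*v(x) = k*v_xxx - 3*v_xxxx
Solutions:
 v(x) = C1*exp(x*(k - sqrt(k^2 + 6*12^(1/3)*(k^2 + sqrt(k^4 - 768))^(1/3) + 48*18^(1/3)/(k^2 + sqrt(k^4 - 768))^(1/3)) - sqrt(2)*sqrt(-k^3/sqrt(k^2 + 6*12^(1/3)*(k^2 + sqrt(k^4 - 768))^(1/3) + 48*18^(1/3)/(k^2 + sqrt(k^4 - 768))^(1/3)) + k^2 - 3*12^(1/3)*(k^2 + sqrt(k^4 - 768))^(1/3) - 24*18^(1/3)/(k^2 + sqrt(k^4 - 768))^(1/3)))/12) + C2*exp(x*(k - sqrt(k^2 + 6*12^(1/3)*(k^2 + sqrt(k^4 - 768))^(1/3) + 48*18^(1/3)/(k^2 + sqrt(k^4 - 768))^(1/3)) + sqrt(2)*sqrt(-k^3/sqrt(k^2 + 6*12^(1/3)*(k^2 + sqrt(k^4 - 768))^(1/3) + 48*18^(1/3)/(k^2 + sqrt(k^4 - 768))^(1/3)) + k^2 - 3*12^(1/3)*(k^2 + sqrt(k^4 - 768))^(1/3) - 24*18^(1/3)/(k^2 + sqrt(k^4 - 768))^(1/3)))/12) + C3*exp(x*(k + sqrt(k^2 + 6*12^(1/3)*(k^2 + sqrt(k^4 - 768))^(1/3) + 48*18^(1/3)/(k^2 + sqrt(k^4 - 768))^(1/3)) - sqrt(2)*sqrt(k^3/sqrt(k^2 + 6*12^(1/3)*(k^2 + sqrt(k^4 - 768))^(1/3) + 48*18^(1/3)/(k^2 + sqrt(k^4 - 768))^(1/3)) + k^2 - 3*12^(1/3)*(k^2 + sqrt(k^4 - 768))^(1/3) - 24*18^(1/3)/(k^2 + sqrt(k^4 - 768))^(1/3)))/12) + C4*exp(x*(k + sqrt(k^2 + 6*12^(1/3)*(k^2 + sqrt(k^4 - 768))^(1/3) + 48*18^(1/3)/(k^2 + sqrt(k^4 - 768))^(1/3)) + sqrt(2)*sqrt(k^3/sqrt(k^2 + 6*12^(1/3)*(k^2 + sqrt(k^4 - 768))^(1/3) + 48*18^(1/3)/(k^2 + sqrt(k^4 - 768))^(1/3)) + k^2 - 3*12^(1/3)*(k^2 + sqrt(k^4 - 768))^(1/3) - 24*18^(1/3)/(k^2 + sqrt(k^4 - 768))^(1/3)))/12) + sqrt(3)*x/3


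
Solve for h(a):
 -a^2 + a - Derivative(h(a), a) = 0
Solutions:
 h(a) = C1 - a^3/3 + a^2/2


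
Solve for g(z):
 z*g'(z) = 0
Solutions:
 g(z) = C1


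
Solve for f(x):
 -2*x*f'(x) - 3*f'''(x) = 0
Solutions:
 f(x) = C1 + Integral(C2*airyai(-2^(1/3)*3^(2/3)*x/3) + C3*airybi(-2^(1/3)*3^(2/3)*x/3), x)


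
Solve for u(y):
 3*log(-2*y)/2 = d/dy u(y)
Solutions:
 u(y) = C1 + 3*y*log(-y)/2 + 3*y*(-1 + log(2))/2


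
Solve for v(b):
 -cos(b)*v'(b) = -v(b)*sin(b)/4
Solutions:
 v(b) = C1/cos(b)^(1/4)


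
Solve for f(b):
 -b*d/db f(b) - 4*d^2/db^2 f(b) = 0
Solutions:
 f(b) = C1 + C2*erf(sqrt(2)*b/4)


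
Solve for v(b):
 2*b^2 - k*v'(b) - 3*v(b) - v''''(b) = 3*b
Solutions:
 v(b) = C1*exp(b*(-sqrt(2)*sqrt((k^2/16 + sqrt(k^4/256 - 1))^(1/3) + (k^2/16 + sqrt(k^4/256 - 1))^(-1/3)) + sqrt(sqrt(2)*k/sqrt((k^2/16 + sqrt(k^4/256 - 1))^(1/3) + (k^2/16 + sqrt(k^4/256 - 1))^(-1/3)) - 2*(k^2/16 + sqrt(k^4/256 - 1))^(1/3) - 2/(k^2/16 + sqrt(k^4/256 - 1))^(1/3)))/2) + C2*exp(b*(sqrt(2)*sqrt((k^2/16 + sqrt(k^4/256 - 1))^(1/3) + (k^2/16 + sqrt(k^4/256 - 1))^(-1/3)) - sqrt(-sqrt(2)*k/sqrt((k^2/16 + sqrt(k^4/256 - 1))^(1/3) + (k^2/16 + sqrt(k^4/256 - 1))^(-1/3)) - 2*(k^2/16 + sqrt(k^4/256 - 1))^(1/3) - 2/(k^2/16 + sqrt(k^4/256 - 1))^(1/3)))/2) + C3*exp(b*(sqrt(2)*sqrt((k^2/16 + sqrt(k^4/256 - 1))^(1/3) + (k^2/16 + sqrt(k^4/256 - 1))^(-1/3)) + sqrt(-sqrt(2)*k/sqrt((k^2/16 + sqrt(k^4/256 - 1))^(1/3) + (k^2/16 + sqrt(k^4/256 - 1))^(-1/3)) - 2*(k^2/16 + sqrt(k^4/256 - 1))^(1/3) - 2/(k^2/16 + sqrt(k^4/256 - 1))^(1/3)))/2) + C4*exp(-b*(sqrt(2)*sqrt((k^2/16 + sqrt(k^4/256 - 1))^(1/3) + (k^2/16 + sqrt(k^4/256 - 1))^(-1/3)) + sqrt(sqrt(2)*k/sqrt((k^2/16 + sqrt(k^4/256 - 1))^(1/3) + (k^2/16 + sqrt(k^4/256 - 1))^(-1/3)) - 2*(k^2/16 + sqrt(k^4/256 - 1))^(1/3) - 2/(k^2/16 + sqrt(k^4/256 - 1))^(1/3)))/2) + 2*b^2/3 - 4*b*k/9 - b + 4*k^2/27 + k/3


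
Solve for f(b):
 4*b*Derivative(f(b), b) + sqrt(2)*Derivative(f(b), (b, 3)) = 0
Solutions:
 f(b) = C1 + Integral(C2*airyai(-sqrt(2)*b) + C3*airybi(-sqrt(2)*b), b)


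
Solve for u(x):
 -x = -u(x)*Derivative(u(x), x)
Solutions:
 u(x) = -sqrt(C1 + x^2)
 u(x) = sqrt(C1 + x^2)


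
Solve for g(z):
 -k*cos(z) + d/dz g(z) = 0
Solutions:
 g(z) = C1 + k*sin(z)


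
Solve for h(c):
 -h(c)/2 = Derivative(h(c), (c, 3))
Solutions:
 h(c) = C3*exp(-2^(2/3)*c/2) + (C1*sin(2^(2/3)*sqrt(3)*c/4) + C2*cos(2^(2/3)*sqrt(3)*c/4))*exp(2^(2/3)*c/4)


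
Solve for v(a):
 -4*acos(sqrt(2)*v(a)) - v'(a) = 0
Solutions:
 Integral(1/acos(sqrt(2)*_y), (_y, v(a))) = C1 - 4*a


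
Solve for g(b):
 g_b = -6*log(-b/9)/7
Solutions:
 g(b) = C1 - 6*b*log(-b)/7 + 6*b*(1 + 2*log(3))/7


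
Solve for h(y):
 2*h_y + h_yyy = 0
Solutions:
 h(y) = C1 + C2*sin(sqrt(2)*y) + C3*cos(sqrt(2)*y)


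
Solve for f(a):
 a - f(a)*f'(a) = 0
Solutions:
 f(a) = -sqrt(C1 + a^2)
 f(a) = sqrt(C1 + a^2)


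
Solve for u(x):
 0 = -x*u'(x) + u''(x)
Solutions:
 u(x) = C1 + C2*erfi(sqrt(2)*x/2)


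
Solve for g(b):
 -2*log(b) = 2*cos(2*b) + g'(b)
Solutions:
 g(b) = C1 - 2*b*log(b) + 2*b - sin(2*b)


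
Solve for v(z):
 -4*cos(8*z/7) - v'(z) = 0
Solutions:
 v(z) = C1 - 7*sin(8*z/7)/2


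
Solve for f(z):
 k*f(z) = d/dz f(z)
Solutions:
 f(z) = C1*exp(k*z)


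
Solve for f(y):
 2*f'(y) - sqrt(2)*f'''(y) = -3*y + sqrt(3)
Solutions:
 f(y) = C1 + C2*exp(-2^(1/4)*y) + C3*exp(2^(1/4)*y) - 3*y^2/4 + sqrt(3)*y/2


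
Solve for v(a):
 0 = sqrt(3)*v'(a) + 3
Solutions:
 v(a) = C1 - sqrt(3)*a


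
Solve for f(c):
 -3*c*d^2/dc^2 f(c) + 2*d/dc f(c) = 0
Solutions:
 f(c) = C1 + C2*c^(5/3)


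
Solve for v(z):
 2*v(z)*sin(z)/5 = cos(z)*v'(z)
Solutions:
 v(z) = C1/cos(z)^(2/5)


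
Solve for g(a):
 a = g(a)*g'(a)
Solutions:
 g(a) = -sqrt(C1 + a^2)
 g(a) = sqrt(C1 + a^2)


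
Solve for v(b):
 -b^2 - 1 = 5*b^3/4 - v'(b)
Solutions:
 v(b) = C1 + 5*b^4/16 + b^3/3 + b


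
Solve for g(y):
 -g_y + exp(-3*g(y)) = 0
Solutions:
 g(y) = log(C1 + 3*y)/3
 g(y) = log((-3^(1/3) - 3^(5/6)*I)*(C1 + y)^(1/3)/2)
 g(y) = log((-3^(1/3) + 3^(5/6)*I)*(C1 + y)^(1/3)/2)


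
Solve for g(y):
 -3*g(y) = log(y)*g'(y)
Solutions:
 g(y) = C1*exp(-3*li(y))


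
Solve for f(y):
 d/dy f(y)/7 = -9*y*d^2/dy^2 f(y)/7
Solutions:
 f(y) = C1 + C2*y^(8/9)


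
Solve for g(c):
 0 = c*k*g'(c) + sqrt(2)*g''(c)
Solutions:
 g(c) = Piecewise((-2^(3/4)*sqrt(pi)*C1*erf(2^(1/4)*c*sqrt(k)/2)/(2*sqrt(k)) - C2, (k > 0) | (k < 0)), (-C1*c - C2, True))
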